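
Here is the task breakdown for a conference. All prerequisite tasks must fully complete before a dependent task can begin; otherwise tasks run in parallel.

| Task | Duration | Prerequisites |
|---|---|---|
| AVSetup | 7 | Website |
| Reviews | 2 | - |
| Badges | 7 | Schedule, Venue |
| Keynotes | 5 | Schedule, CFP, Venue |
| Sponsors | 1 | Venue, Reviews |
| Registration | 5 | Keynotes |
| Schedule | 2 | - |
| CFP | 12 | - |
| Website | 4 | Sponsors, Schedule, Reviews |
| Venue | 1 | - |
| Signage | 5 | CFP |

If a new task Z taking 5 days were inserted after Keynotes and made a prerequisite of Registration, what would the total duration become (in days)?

27

Originally the schedule takes 22 days.
With Z inserted, Registration now waits for max(Keynotes, Z).
New critical path: CFP→Keynotes→Z→Registration = 12+5+5+5 = 27 ⇒ 27 days.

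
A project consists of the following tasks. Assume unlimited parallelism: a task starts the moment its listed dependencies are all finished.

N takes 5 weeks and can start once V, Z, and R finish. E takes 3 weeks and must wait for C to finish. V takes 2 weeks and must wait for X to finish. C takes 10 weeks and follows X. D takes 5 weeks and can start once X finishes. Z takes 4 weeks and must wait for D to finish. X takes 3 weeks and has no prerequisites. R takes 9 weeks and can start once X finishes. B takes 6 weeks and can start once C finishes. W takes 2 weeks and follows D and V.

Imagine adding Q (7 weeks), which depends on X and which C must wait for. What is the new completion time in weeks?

26

Originally the project takes 19 weeks.
With Q inserted, C now waits for max(X, Q).
New critical path: X→Q→C→B = 3+7+10+6 = 26 ⇒ 26 weeks.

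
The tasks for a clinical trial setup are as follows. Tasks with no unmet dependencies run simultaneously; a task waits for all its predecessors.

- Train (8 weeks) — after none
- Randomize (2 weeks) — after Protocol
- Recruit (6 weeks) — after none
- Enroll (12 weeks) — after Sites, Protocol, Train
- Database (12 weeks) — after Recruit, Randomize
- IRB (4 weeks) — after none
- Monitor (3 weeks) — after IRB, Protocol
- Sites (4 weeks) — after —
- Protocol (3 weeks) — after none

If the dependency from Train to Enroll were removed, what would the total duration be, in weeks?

With the dependency in place, Train→Enroll = 8+12 = 20 sets the finish at 20 weeks.
Without Train→Enroll, Enroll's earliest start moves from 8 to 4.
After: Recruit→Database = 6+12 = 18 → 18 weeks.

18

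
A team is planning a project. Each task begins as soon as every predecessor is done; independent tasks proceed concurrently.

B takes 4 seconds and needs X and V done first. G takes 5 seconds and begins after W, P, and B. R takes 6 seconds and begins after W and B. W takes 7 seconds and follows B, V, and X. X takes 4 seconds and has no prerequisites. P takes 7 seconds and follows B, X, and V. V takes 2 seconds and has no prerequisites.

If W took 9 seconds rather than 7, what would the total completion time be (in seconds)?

23

Baseline: X→B→W→R = 4+4+7+6 = 21 → 21 seconds.
W lies on that path, so at 9 seconds the path becomes 23 seconds.
The critical path is still X→B→W→R; finish is now 23 seconds.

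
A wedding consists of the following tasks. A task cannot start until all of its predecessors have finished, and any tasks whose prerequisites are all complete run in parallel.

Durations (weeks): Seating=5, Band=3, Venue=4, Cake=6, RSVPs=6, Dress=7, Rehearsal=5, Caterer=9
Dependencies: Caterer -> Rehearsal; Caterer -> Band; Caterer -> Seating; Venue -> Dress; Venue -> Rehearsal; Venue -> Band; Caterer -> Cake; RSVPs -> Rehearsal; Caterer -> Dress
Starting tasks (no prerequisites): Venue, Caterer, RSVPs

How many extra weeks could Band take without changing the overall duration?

4

Critical path: Caterer→Dress = 9+7 = 16, so the finish is 16 weeks.
The longest chain containing Band totals 12 weeks.
Slack of Band = 13 − 9 = 4 weeks.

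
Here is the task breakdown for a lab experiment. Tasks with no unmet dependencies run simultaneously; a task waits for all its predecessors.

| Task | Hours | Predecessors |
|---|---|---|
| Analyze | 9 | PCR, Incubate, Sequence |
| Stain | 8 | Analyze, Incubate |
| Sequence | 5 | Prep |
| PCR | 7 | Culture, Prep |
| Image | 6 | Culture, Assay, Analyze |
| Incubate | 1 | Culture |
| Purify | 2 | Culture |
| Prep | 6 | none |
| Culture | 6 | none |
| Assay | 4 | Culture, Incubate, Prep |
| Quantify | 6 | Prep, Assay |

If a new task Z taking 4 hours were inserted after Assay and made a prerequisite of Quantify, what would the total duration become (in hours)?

30

Originally the lab experiment takes 30 hours.
With Z inserted, Quantify now waits for max(Prep, Assay, Z).
New critical path: Prep→PCR→Analyze→Stain = 6+7+9+8 = 30 ⇒ 30 hours.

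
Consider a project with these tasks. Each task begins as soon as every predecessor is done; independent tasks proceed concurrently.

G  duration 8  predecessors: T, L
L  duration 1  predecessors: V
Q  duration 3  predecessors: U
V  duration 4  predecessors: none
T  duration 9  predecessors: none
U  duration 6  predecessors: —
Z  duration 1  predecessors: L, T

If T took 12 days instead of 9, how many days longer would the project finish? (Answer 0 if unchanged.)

Actual critical path: T→G = 9+8 = 17 ⇒ 17 days.
Since T is critical, the +3 change carries straight to that chain (now 20 days).
The critical path is still T→G; finish is now 20 days.
Change in finish: 20 − 17 = +3 days.

3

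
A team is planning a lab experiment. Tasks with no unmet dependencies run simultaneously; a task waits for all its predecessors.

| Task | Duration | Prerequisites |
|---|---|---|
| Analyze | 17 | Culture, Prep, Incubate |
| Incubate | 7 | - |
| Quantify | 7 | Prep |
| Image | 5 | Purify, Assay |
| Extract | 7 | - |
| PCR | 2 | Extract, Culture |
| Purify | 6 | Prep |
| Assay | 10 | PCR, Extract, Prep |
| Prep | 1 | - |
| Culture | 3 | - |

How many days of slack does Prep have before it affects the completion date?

6

Critical path: Incubate→Analyze = 7+17 = 24, so the finish is 24 days.
Longest path through Prep: 18 days (earliest finish 1, latest finish 7).
So Prep can slip 7 − 1 = 6 days.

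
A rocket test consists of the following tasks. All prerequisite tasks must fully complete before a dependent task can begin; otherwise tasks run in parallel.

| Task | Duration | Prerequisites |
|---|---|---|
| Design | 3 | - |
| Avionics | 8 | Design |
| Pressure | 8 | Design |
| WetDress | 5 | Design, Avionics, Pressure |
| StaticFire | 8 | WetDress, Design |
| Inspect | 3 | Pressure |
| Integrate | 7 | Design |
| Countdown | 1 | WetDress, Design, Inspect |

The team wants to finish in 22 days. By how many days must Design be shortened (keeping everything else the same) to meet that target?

2

Current finish: 24 days; target: 22.
Design is on every critical path, so each day cut from Design cuts the finish by one (this holds down to a finish of 22).
Need 24 − 22 = 2 days off Design → Design becomes 1 day, finish becomes 22.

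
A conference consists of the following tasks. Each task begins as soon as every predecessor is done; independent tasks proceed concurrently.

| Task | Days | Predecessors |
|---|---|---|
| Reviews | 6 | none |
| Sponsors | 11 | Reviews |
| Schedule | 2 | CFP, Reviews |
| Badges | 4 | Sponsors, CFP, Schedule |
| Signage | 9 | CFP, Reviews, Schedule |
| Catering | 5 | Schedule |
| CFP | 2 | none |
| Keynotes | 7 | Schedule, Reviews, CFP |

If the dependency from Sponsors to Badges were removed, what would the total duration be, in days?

Before: longest chain Reviews→Sponsors→Badges = 6+11+4 = 21, finish 21.
Without Sponsors→Badges, Badges's earliest start moves from 17 to 8.
The longest chain is now Reviews→Schedule→Signage = 6+2+9 = 17, so the job takes 17 days.

17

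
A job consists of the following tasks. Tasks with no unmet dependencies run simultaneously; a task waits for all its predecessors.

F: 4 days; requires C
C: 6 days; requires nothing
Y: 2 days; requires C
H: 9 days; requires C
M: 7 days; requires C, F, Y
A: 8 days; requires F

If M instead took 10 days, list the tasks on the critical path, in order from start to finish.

C, F, M

As given, the longest chain is C→F→A = 6+4+8 = 18, so the finish is 18 days.
The longest path through M is only 17 days, so M has float 1.
The binding chain switches to C→F→M = 6+4+10 = 20; finish 20 days.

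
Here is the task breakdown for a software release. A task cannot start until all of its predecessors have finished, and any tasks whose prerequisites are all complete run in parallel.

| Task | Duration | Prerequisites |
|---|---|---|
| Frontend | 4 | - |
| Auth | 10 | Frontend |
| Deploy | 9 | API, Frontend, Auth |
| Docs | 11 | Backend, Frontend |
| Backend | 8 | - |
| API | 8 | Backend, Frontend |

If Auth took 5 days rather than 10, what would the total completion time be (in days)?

25

As given, the longest chain is Backend→API→Deploy = 8+8+9 = 25, so the finish is 25 days.
Auth has 2 days of float (longest path through it is 23).
That remains the longest chain; total 25 days.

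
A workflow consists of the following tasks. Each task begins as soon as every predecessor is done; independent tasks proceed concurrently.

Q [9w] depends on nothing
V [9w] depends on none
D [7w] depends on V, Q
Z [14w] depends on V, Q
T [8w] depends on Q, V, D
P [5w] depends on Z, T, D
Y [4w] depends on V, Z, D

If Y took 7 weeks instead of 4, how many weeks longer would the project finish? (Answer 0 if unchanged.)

1

The binding path is Q→D→T→P = 9+7+8+5 = 29; finish at 29 weeks.
Y is off the critical path — its longest chain is 27 weeks, giving 2 of slack.
New critical path: Q→Z→Y = 9+14+7 = 30 ⇒ 30 weeks.
Change in finish: 30 − 29 = +1 weeks.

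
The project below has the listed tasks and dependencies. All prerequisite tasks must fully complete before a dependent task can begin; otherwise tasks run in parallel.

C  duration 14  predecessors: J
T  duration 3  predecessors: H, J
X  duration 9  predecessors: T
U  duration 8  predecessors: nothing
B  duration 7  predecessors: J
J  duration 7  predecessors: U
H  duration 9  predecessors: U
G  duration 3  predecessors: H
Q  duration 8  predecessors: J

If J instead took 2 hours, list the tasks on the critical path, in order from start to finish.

Baseline: U→J→C = 8+7+14 = 29 → 29 hours.
Since J is critical, the -5 change carries straight to that chain (now 24 hours).
The binding chain switches to U→H→T→X = 8+9+3+9 = 29; finish 29 hours.

U, H, T, X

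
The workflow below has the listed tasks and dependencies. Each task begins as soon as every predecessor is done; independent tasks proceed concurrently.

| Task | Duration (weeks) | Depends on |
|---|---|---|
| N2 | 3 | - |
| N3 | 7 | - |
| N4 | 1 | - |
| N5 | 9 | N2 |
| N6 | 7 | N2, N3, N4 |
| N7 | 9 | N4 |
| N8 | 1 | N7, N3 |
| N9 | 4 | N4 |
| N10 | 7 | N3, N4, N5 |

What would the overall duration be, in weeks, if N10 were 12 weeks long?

24

Critical path before the change: N2→N5→N10 = 3+9+7 = 19 giving 19 weeks.
N10 is on the critical path; changing it to 12 makes that path 24 weeks.
No other chain overtakes it, so the finish is 24 weeks.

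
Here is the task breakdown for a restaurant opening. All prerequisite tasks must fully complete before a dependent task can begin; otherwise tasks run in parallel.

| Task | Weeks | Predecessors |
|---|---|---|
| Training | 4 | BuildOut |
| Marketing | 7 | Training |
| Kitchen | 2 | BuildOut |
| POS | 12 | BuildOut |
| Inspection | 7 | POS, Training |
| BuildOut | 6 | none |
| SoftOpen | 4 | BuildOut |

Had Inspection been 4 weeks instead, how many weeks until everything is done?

22

Critical path before the change: BuildOut→POS→Inspection = 6+12+7 = 25 giving 25 weeks.
Inspection is on the critical path; changing it to 4 makes that path 22 weeks.
No other chain overtakes it, so the finish is 22 weeks.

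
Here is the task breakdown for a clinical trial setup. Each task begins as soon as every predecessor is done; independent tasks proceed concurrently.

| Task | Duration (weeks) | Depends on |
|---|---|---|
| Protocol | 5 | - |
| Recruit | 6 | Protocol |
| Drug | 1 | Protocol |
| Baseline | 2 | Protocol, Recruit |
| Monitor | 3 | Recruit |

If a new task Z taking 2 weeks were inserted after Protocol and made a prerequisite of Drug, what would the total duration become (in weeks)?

14

Originally the plan takes 14 weeks.
With Z inserted, Drug now waits for max(Protocol, Z).
New critical path: Protocol→Recruit→Monitor = 5+6+3 = 14 ⇒ 14 weeks.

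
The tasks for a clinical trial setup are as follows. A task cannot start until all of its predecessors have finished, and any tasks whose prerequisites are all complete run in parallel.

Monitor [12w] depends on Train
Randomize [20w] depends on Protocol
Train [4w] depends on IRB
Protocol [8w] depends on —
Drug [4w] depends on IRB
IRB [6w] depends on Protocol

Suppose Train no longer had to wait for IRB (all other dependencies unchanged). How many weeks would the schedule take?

Before: longest chain Protocol→IRB→Train→Monitor = 8+6+4+12 = 30, finish 30.
Without IRB→Train, Train's earliest start moves from 14 to 0.
New critical path: Protocol→Randomize = 8+20 = 28 ⇒ 28 weeks.

28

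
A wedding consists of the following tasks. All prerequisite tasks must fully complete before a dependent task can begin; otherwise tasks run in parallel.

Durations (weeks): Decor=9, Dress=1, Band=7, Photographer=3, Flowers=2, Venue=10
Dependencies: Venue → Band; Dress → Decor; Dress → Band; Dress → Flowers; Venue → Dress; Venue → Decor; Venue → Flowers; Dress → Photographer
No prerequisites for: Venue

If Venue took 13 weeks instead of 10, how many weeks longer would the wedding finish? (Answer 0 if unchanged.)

Actual critical path: Venue→Dress→Decor = 10+1+9 = 20 ⇒ 20 weeks.
Venue is on the critical path; changing it to 13 makes that path 23 weeks.
That remains the longest chain; total 23 weeks.
Change in finish: 23 − 20 = +3 weeks.

3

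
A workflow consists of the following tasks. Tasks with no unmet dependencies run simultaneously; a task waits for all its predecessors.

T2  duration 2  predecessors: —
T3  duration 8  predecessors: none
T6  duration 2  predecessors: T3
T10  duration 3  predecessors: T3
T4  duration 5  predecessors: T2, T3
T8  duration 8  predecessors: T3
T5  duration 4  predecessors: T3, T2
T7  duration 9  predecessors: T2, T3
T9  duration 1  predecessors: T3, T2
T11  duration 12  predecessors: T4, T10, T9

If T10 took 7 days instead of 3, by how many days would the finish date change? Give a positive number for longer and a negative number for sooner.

As given, the longest chain is T3→T4→T11 = 8+5+12 = 25, so the finish is 25 days.
The longest path through T10 is only 23 days, so T10 has float 2.
The binding chain switches to T3→T10→T11 = 8+7+12 = 27; finish 27 days.
Change in finish: 27 − 25 = +2 days.

2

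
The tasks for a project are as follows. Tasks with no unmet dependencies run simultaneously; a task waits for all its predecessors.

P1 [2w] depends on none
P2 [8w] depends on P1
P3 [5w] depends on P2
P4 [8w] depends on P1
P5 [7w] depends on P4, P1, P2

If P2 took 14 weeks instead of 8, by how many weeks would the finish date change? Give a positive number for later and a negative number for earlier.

6

As given, the longest chain is P1→P2→P5 = 2+8+7 = 17, so the finish is 17 weeks.
Since P2 is critical, the +6 change carries straight to that chain (now 23 weeks).
That remains the longest chain; total 23 weeks.
Change in finish: 23 − 17 = +6 weeks.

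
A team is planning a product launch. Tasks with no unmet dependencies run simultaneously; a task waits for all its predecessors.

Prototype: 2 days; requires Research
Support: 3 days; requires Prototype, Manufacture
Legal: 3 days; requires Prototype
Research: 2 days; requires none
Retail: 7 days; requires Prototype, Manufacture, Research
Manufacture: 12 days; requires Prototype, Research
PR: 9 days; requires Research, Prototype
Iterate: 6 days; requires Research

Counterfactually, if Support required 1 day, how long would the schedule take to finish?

23

Baseline: Research→Prototype→Manufacture→Retail = 2+2+12+7 = 23 → 23 days.
The longest path through Support is only 19 days, so Support has float 4.
That remains the longest chain; total 23 days.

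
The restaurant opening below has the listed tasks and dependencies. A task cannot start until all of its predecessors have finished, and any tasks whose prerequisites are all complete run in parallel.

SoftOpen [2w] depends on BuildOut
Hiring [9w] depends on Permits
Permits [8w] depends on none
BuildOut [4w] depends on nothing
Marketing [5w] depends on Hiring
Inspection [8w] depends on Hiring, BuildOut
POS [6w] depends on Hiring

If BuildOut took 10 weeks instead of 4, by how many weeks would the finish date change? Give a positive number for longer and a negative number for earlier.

0

Critical path before the change: Permits→Hiring→Inspection = 8+9+8 = 25 giving 25 weeks.
BuildOut has 13 weeks of float (longest path through it is 12).
That remains the longest chain; total 25 weeks.
Change in finish: 25 − 25 = +0 weeks.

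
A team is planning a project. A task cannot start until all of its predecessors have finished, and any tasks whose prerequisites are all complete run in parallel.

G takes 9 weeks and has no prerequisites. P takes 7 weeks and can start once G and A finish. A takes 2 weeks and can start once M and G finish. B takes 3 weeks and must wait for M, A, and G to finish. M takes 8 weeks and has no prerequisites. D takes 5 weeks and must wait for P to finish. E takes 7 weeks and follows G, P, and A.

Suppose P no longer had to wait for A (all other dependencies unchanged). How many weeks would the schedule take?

23

Before: longest chain G→A→P→E = 9+2+7+7 = 25, finish 25.
Without A→P, P's earliest start moves from 11 to 9.
New critical path: G→P→E = 9+7+7 = 23 ⇒ 23 weeks.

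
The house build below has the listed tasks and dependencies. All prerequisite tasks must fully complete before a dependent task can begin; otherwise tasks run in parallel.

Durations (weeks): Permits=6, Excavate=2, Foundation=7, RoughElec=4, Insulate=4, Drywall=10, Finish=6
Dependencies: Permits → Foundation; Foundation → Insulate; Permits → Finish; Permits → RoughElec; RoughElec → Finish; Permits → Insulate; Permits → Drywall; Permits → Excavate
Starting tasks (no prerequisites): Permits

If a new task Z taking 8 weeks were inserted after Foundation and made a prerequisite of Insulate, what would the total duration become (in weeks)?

Originally the plan takes 17 weeks.
With Z inserted, Insulate now waits for max(Permits, Foundation, Z).
New critical path: Permits→Foundation→Z→Insulate = 6+7+8+4 = 25 ⇒ 25 weeks.

25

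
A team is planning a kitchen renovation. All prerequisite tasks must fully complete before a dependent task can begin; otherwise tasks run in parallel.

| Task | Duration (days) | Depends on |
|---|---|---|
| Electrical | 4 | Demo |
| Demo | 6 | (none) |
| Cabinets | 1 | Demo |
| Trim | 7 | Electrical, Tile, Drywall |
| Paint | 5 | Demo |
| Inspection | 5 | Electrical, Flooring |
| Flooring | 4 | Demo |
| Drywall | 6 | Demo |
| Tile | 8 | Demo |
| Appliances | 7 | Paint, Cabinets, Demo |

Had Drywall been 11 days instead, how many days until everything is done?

24

Baseline: Demo→Tile→Trim = 6+8+7 = 21 → 21 days.
The longest path through Drywall is only 19 days, so Drywall has float 2.
Now Demo→Drywall→Trim = 6+11+7 = 24 is longest, so the finish becomes 24 days.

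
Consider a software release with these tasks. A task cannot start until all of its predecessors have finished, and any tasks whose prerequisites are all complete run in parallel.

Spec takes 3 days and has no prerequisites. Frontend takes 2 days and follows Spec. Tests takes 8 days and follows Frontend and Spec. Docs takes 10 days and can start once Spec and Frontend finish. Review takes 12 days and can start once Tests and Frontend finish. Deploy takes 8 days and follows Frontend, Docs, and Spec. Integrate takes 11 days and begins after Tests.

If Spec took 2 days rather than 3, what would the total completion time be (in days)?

24

Critical path before the change: Spec→Frontend→Tests→Review = 3+2+8+12 = 25 giving 25 days.
Since Spec is critical, the -1 change carries straight to that chain (now 24 days).
No other chain overtakes it, so the finish is 24 days.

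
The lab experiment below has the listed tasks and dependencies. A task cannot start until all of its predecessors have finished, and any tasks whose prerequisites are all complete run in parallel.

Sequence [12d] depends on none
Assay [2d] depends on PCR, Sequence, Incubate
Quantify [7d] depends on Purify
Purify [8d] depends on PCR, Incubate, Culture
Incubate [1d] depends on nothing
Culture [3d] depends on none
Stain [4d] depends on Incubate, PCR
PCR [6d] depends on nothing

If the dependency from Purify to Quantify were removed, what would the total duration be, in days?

Before: longest chain PCR→Purify→Quantify = 6+8+7 = 21, finish 21.
Without Purify→Quantify, Quantify's earliest start moves from 14 to 0.
After: PCR→Purify = 6+8 = 14 → 14 days.

14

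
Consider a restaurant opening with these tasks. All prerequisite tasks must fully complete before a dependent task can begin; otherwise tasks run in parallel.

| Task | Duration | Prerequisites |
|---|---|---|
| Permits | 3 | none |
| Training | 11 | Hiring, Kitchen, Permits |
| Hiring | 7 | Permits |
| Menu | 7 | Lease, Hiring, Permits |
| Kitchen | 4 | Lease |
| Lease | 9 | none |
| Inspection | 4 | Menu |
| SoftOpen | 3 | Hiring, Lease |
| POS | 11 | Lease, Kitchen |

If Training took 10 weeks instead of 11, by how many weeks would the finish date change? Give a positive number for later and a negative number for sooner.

0

Critical path before the change: Lease→Kitchen→Training = 9+4+11 = 24 giving 24 weeks.
Training lies on that path, so at 10 weeks the path becomes 23 weeks.
New critical path: Lease→Kitchen→POS = 9+4+11 = 24 ⇒ 24 weeks.
Change in finish: 24 − 24 = +0 weeks.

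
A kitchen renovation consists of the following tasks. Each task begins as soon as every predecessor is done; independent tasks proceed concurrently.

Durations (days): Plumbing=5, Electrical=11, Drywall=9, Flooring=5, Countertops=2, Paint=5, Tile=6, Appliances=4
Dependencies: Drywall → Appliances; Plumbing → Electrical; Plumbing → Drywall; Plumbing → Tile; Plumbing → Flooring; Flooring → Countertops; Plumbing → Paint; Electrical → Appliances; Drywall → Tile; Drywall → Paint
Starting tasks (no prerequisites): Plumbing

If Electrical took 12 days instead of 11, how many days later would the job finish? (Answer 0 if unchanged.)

1

Actual critical path: Plumbing→Electrical→Appliances = 5+11+4 = 20 ⇒ 20 days.
Electrical is on the critical path; changing it to 12 makes that path 21 days.
The critical path is still Plumbing→Electrical→Appliances; finish is now 21 days.
Change in finish: 21 − 20 = +1 days.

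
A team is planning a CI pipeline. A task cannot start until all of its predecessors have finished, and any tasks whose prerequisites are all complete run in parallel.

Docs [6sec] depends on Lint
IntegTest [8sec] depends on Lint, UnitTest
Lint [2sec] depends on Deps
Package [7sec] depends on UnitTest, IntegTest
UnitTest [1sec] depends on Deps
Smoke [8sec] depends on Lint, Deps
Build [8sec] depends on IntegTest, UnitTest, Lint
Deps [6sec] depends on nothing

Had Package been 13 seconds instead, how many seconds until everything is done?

Critical path before the change: Deps→Lint→IntegTest→Build = 6+2+8+8 = 24 giving 24 seconds.
Package has 1 second of float (longest path through it is 23).
The binding chain switches to Deps→Lint→IntegTest→Package = 6+2+8+13 = 29; finish 29 seconds.

29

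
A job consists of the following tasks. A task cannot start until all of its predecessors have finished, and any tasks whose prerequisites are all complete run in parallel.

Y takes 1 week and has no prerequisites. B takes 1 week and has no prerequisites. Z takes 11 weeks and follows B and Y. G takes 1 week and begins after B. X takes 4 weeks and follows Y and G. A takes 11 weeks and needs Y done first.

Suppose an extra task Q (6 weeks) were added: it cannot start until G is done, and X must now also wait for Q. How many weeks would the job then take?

12

Originally the job takes 12 weeks.
With Q inserted, X now waits for max(Y, G, Q).
New critical path: Y→Z = 1+11 = 12 ⇒ 12 weeks.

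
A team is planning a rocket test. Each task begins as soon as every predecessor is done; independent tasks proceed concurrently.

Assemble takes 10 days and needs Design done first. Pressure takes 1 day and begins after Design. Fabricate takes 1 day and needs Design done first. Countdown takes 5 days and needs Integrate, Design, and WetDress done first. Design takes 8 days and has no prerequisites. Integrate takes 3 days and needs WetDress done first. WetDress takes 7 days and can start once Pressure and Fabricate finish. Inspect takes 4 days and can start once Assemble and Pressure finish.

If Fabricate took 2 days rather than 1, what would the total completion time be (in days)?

25

Critical path before the change: Design→Fabricate→WetDress→Integrate→Countdown = 8+1+7+3+5 = 24 giving 24 days.
Fabricate lies on that path, so at 2 days the path becomes 25 days.
That remains the longest chain; total 25 days.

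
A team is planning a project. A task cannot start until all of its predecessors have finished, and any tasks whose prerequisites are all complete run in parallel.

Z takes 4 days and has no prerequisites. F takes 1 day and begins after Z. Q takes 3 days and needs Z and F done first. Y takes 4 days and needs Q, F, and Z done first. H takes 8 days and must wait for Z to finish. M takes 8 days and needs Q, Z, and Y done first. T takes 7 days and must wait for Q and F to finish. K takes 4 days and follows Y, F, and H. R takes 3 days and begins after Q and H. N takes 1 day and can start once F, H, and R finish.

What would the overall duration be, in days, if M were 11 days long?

Actual critical path: Z→F→Q→Y→M = 4+1+3+4+8 = 20 ⇒ 20 days.
M lies on that path, so at 11 days the path becomes 23 days.
That remains the longest chain; total 23 days.

23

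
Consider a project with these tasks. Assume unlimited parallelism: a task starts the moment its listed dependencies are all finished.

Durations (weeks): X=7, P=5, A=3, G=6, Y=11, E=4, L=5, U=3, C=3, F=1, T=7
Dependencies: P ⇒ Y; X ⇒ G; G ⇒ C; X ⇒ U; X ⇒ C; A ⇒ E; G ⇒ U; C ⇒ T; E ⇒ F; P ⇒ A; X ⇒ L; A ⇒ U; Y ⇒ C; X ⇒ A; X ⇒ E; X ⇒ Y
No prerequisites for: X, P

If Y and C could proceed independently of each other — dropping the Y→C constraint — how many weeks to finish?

23

Before: longest chain X→Y→C→T = 7+11+3+7 = 28, finish 28.
Without Y→C, C's earliest start moves from 18 to 13.
New critical path: X→G→C→T = 7+6+3+7 = 23 ⇒ 23 weeks.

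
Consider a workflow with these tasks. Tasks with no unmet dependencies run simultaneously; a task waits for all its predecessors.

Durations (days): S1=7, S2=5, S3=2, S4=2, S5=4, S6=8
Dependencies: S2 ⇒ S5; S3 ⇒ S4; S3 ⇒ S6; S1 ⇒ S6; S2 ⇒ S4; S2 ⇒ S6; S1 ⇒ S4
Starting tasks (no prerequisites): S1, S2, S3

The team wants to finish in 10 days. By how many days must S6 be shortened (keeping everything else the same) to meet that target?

Current finish: 15 days; target: 10.
S6 is on every critical path, so each day cut from S6 cuts the finish by one (this holds down to a finish of 9).
Need 15 − 10 = 5 days off S6 → S6 becomes 3 days, finish becomes 10.

5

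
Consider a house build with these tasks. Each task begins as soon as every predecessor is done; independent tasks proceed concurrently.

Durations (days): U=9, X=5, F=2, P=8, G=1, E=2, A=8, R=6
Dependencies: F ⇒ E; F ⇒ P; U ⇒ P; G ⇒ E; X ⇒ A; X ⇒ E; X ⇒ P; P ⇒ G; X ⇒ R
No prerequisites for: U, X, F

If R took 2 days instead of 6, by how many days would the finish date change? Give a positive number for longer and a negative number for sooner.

0

The binding path is U→P→G→E = 9+8+1+2 = 20; finish at 20 days.
R is off the critical path — its longest chain is 11 days, giving 9 of slack.
That remains the longest chain; total 20 days.
Change in finish: 20 − 20 = +0 days.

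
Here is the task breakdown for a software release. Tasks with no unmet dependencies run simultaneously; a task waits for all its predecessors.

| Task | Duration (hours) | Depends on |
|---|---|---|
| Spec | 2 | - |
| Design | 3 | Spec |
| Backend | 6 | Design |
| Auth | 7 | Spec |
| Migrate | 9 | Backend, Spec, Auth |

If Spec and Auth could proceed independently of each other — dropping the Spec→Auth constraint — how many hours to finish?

20

With the dependency in place, Spec→Design→Backend→Migrate = 2+3+6+9 = 20 sets the finish at 20 hours.
Without Spec→Auth, Auth's earliest start moves from 2 to 0.
The longest chain is now Spec→Design→Backend→Migrate = 2+3+6+9 = 20, so the project takes 20 hours.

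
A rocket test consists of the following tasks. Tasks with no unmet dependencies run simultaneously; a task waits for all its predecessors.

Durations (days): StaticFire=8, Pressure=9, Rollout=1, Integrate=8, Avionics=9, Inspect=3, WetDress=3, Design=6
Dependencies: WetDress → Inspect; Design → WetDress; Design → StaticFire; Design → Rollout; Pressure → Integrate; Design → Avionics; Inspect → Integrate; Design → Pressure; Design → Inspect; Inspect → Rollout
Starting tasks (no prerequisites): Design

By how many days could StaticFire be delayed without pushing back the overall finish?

Critical path: Design→Pressure→Integrate = 6+9+8 = 23, so the finish is 23 days.
The longest chain containing StaticFire totals 14 days.
Float = 23 − 14 = 9.

9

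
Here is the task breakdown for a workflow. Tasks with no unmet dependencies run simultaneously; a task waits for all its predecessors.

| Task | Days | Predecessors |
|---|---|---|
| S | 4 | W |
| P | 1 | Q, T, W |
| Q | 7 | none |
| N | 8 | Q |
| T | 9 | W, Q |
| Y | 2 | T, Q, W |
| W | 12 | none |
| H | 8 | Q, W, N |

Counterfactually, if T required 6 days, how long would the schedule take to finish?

23

Actual critical path: W→T→Y = 12+9+2 = 23 ⇒ 23 days.
T is on the critical path; changing it to 6 makes that path 20 days.
New critical path: Q→N→H = 7+8+8 = 23 ⇒ 23 days.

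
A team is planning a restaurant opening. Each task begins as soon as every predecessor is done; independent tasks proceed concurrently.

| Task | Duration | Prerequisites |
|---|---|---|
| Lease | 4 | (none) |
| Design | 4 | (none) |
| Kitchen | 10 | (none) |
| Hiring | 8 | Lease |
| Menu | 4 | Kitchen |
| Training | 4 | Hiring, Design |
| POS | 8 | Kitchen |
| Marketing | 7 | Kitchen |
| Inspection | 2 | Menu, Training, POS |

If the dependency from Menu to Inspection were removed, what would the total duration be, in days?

20

Before: longest chain Kitchen→POS→Inspection = 10+8+2 = 20, finish 20.
Dropping Menu→Inspection doesn't change Inspection's earliest start (18); another predecessor still binds.
The longest chain is now Kitchen→POS→Inspection = 10+8+2 = 20, so the schedule takes 20 days.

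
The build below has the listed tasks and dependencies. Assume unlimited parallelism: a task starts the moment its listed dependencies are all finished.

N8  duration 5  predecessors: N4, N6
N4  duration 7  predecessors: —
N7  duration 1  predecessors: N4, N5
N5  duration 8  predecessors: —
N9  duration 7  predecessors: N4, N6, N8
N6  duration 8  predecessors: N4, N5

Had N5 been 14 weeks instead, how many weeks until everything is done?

34

Actual critical path: N5→N6→N8→N9 = 8+8+5+7 = 28 ⇒ 28 weeks.
N5 lies on that path, so at 14 weeks the path becomes 34 weeks.
The critical path is still N5→N6→N8→N9; finish is now 34 weeks.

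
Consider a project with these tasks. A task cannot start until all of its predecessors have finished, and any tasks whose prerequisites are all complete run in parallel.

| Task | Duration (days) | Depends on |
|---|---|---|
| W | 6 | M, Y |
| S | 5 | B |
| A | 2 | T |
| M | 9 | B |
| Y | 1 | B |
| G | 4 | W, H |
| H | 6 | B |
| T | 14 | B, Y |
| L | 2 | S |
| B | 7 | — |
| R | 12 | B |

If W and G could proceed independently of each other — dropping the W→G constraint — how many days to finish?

Original critical path: B→M→W→G = 7+9+6+4 = 26 ⇒ 26 days.
Without W→G, G's earliest start moves from 22 to 13.
New critical path: B→Y→T→A = 7+1+14+2 = 24 ⇒ 24 days.

24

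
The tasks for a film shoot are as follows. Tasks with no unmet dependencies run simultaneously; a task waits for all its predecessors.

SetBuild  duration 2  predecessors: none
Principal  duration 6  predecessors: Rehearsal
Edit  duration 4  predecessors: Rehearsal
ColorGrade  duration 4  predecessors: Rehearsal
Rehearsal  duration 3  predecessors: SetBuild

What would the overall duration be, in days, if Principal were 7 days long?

Actual critical path: SetBuild→Rehearsal→Principal = 2+3+6 = 11 ⇒ 11 days.
Since Principal is critical, the +1 change carries straight to that chain (now 12 days).
No other chain overtakes it, so the finish is 12 days.

12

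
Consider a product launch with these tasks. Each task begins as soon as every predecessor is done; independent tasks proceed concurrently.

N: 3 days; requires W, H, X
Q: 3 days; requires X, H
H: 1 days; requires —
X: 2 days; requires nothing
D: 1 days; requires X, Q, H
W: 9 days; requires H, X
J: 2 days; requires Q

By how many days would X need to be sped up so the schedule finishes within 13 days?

Current finish: 14 days; target: 13.
X is on every critical path, so each day cut from X cuts the finish by one (this holds down to a finish of 13).
Need 14 − 13 = 1 day off X → X becomes 1 day, finish becomes 13.

1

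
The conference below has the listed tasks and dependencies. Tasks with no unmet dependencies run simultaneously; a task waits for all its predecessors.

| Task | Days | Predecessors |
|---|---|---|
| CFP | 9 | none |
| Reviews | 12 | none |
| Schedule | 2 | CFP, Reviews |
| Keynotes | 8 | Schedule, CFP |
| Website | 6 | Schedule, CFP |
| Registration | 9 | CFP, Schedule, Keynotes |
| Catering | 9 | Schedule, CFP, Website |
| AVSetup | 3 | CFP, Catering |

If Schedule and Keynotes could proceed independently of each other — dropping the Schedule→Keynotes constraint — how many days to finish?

Before: longest chain Reviews→Schedule→Website→Catering→AVSetup = 12+2+6+9+3 = 32, finish 32.
Without Schedule→Keynotes, Keynotes's earliest start moves from 14 to 9.
New critical path: Reviews→Schedule→Website→Catering→AVSetup = 12+2+6+9+3 = 32 ⇒ 32 days.

32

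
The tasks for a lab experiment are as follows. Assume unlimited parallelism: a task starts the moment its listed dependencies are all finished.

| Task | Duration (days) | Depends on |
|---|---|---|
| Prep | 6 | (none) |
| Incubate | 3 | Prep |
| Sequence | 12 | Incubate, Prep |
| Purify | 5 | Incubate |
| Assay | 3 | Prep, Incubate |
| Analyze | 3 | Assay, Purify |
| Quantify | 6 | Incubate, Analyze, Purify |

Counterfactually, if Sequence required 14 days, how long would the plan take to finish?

23

As given, the longest chain is Prep→Incubate→Purify→Analyze→Quantify = 6+3+5+3+6 = 23, so the finish is 23 days.
Sequence has 2 days of float (longest path through it is 21).
New critical path: Prep→Incubate→Sequence = 6+3+14 = 23 ⇒ 23 days.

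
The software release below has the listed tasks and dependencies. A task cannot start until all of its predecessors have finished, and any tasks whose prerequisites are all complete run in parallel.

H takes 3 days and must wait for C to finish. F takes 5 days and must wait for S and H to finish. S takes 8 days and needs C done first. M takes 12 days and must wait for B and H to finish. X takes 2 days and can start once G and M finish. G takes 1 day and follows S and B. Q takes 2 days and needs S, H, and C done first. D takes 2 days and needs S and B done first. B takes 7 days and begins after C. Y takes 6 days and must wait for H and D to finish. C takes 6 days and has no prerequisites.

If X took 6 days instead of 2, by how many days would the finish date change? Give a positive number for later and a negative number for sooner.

Actual critical path: C→B→M→X = 6+7+12+2 = 27 ⇒ 27 days.
X is on the critical path; changing it to 6 makes that path 31 days.
The critical path is still C→B→M→X; finish is now 31 days.
Change in finish: 31 − 27 = +4 days.

4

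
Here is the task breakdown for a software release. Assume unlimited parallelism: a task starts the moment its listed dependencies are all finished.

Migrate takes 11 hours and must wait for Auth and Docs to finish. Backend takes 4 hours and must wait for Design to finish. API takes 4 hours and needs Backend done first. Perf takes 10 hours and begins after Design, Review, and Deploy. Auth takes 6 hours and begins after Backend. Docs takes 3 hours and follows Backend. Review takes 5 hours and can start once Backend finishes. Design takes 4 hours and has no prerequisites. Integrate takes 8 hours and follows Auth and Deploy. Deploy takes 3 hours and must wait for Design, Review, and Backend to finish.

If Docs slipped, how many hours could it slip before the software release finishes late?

4

The longest chain is Design→Backend→Review→Deploy→Perf = 4+4+5+3+10 = 26; overall finish 26 hours.
Longest path through Docs: 22 hours (earliest finish 11, latest finish 15).
Float = 26 − 22 = 4.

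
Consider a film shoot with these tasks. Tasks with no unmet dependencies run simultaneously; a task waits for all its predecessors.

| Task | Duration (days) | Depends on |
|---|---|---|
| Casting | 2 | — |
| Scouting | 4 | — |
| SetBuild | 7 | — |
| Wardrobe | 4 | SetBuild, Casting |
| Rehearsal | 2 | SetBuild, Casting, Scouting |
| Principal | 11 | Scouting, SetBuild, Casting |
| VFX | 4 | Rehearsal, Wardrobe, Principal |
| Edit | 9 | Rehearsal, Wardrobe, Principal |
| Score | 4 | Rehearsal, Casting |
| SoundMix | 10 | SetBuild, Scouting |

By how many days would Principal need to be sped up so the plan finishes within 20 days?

Current finish: 27 days; target: 20.
Principal is on every critical path, so each day cut from Principal cuts the finish by one (this holds down to a finish of 20).
Need 27 − 20 = 7 days off Principal → Principal becomes 4 days, finish becomes 20.

7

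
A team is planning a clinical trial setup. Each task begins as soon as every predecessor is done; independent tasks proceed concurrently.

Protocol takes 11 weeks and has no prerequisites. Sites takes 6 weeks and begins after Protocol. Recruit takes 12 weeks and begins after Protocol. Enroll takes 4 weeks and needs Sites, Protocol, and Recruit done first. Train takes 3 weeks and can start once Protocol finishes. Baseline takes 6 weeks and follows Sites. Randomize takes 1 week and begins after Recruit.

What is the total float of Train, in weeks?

Protocol→Recruit→Enroll = 11+12+4 = 27 sets the makespan at 27 weeks.
Train finishes as early as 14 and must finish by 27.
Slack of Train = 24 − 11 = 13 weeks.

13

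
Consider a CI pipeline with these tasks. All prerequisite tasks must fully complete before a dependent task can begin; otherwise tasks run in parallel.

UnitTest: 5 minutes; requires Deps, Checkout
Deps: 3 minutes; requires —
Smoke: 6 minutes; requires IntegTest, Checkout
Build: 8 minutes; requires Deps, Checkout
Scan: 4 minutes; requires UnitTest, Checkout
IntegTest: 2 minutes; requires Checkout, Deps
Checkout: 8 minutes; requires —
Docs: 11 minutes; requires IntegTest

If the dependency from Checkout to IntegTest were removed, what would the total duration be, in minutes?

17

Original critical path: Checkout→IntegTest→Docs = 8+2+11 = 21 ⇒ 21 minutes.
Without Checkout→IntegTest, IntegTest's earliest start moves from 8 to 3.
The longest chain is now Checkout→UnitTest→Scan = 8+5+4 = 17, so the CI pipeline takes 17 minutes.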